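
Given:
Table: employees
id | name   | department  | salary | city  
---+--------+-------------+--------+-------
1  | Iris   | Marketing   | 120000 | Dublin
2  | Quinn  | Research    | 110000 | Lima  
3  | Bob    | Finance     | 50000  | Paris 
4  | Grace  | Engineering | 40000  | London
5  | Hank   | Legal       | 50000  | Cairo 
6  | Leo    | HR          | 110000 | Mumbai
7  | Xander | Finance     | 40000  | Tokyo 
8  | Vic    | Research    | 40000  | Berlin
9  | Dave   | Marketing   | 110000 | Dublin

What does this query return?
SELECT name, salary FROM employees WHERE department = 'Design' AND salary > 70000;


Filtering: department = 'Design' AND salary > 70000
Matching: 0 rows

Empty result set (0 rows)


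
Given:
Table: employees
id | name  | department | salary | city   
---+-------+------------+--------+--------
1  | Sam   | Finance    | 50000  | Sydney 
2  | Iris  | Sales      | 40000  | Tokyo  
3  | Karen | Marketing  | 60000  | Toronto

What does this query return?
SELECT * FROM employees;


SELECT * returns all 3 rows with all columns

3 rows:
1, Sam, Finance, 50000, Sydney
2, Iris, Sales, 40000, Tokyo
3, Karen, Marketing, 60000, Toronto


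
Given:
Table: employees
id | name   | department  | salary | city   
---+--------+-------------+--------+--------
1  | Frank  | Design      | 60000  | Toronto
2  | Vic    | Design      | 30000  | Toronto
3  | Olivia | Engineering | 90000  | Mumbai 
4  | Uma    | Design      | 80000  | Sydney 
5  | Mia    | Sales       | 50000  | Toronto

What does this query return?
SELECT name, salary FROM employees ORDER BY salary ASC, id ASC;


Sorting by salary ASC, then id ASC for ties

5 rows:
Vic, 30000
Mia, 50000
Frank, 60000
Uma, 80000
Olivia, 90000


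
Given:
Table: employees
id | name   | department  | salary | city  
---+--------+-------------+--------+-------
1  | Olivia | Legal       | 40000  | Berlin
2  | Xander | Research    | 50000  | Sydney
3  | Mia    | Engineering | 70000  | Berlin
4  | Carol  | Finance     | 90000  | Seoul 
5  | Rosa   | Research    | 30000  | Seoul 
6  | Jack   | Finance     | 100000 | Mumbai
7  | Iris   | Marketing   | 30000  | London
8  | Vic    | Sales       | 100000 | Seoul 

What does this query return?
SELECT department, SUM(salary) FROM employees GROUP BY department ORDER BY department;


Summing salary within each department:
  Engineering: 70000 = 70000
  Finance: 90000 + 100000 = 190000
  Legal: 40000 = 40000
  Marketing: 30000 = 30000
  Research: 50000 + 30000 = 80000
  Sales: 100000 = 100000


6 groups:
Engineering, 70000
Finance, 190000
Legal, 40000
Marketing, 30000
Research, 80000
Sales, 100000


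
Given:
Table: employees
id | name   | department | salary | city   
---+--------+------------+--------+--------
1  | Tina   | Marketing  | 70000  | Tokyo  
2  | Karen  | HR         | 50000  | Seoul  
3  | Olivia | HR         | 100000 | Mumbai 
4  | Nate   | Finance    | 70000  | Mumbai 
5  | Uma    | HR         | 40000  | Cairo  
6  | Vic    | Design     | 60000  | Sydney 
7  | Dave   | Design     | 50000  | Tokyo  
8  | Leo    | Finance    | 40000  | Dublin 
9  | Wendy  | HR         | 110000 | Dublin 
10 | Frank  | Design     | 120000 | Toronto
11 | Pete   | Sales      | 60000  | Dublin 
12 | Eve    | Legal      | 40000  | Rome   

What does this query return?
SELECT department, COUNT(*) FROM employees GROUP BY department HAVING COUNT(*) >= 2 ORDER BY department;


Groups with count >= 2:
  Design: 3 -> PASS
  Finance: 2 -> PASS
  HR: 4 -> PASS
  Legal: 1 -> filtered out
  Marketing: 1 -> filtered out
  Sales: 1 -> filtered out


3 groups:
Design, 3
Finance, 2
HR, 4


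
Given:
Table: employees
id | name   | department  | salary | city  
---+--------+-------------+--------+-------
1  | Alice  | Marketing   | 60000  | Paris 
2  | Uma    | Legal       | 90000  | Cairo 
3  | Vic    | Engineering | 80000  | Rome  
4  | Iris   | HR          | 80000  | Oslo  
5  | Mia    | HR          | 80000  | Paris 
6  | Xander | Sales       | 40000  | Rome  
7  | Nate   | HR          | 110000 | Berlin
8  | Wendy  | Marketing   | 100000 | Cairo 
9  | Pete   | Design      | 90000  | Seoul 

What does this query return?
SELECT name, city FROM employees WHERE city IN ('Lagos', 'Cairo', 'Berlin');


Filtering: city IN ('Lagos', 'Cairo', 'Berlin')
Matching: 3 rows

3 rows:
Uma, Cairo
Nate, Berlin
Wendy, Cairo


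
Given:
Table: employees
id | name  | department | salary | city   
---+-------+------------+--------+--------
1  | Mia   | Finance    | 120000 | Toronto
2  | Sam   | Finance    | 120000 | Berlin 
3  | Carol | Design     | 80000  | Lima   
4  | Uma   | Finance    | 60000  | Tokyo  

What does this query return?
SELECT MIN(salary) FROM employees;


Salaries: 120000, 120000, 80000, 60000
MIN = 60000

60000


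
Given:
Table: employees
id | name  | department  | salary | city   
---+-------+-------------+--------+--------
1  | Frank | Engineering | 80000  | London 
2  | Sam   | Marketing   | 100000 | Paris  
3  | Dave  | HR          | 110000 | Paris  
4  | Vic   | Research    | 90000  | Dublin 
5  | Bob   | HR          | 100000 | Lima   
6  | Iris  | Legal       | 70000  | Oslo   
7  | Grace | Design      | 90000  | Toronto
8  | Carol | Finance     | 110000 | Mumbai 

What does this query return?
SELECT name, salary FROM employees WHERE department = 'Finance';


Filtering: department = 'Finance'
Matching rows: 1

1 rows:
Carol, 110000


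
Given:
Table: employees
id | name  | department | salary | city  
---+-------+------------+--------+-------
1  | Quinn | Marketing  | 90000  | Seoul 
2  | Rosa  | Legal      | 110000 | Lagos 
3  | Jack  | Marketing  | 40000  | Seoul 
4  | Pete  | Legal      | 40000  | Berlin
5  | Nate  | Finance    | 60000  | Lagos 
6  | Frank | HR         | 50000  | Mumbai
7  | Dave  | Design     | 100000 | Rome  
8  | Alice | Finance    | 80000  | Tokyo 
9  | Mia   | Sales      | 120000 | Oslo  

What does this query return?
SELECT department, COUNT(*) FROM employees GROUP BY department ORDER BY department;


Assigning each row to its department group:
  Quinn -> Marketing
  Rosa -> Legal
  Jack -> Marketing
  Pete -> Legal
  Nate -> Finance
  Frank -> HR
  Dave -> Design
  Alice -> Finance
  Mia -> Sales


6 groups:
Design, 1
Finance, 2
HR, 1
Legal, 2
Marketing, 2
Sales, 1


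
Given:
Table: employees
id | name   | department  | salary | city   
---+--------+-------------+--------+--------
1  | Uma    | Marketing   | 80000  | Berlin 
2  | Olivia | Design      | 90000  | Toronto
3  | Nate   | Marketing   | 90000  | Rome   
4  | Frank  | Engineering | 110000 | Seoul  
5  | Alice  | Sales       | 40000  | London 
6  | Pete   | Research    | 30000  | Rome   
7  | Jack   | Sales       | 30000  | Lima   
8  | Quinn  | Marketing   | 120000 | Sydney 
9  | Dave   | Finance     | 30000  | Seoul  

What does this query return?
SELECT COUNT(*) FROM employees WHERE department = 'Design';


Counting rows where department = 'Design'
  Olivia -> MATCH


1


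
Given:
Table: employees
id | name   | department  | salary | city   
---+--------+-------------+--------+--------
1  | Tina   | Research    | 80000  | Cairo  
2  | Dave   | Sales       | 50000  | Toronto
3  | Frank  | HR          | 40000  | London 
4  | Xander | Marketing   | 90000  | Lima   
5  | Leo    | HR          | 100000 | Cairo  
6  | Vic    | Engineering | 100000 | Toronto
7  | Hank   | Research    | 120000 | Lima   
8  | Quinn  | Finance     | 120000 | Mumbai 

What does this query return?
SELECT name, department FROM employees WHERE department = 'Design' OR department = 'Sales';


Filtering: department = 'Design' OR 'Sales'
Matching: 1 rows

1 rows:
Dave, Sales


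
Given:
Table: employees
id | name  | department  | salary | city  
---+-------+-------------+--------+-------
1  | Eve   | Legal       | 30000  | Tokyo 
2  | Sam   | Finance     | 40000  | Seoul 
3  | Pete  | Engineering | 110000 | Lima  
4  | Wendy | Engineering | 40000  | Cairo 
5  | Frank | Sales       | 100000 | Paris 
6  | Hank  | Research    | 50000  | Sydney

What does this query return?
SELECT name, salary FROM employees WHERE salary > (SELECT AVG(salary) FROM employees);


Subquery: AVG(salary) = 61666.67
Filtering: salary > 61666.67
  Pete (110000) -> MATCH
  Frank (100000) -> MATCH


2 rows:
Pete, 110000
Frank, 100000


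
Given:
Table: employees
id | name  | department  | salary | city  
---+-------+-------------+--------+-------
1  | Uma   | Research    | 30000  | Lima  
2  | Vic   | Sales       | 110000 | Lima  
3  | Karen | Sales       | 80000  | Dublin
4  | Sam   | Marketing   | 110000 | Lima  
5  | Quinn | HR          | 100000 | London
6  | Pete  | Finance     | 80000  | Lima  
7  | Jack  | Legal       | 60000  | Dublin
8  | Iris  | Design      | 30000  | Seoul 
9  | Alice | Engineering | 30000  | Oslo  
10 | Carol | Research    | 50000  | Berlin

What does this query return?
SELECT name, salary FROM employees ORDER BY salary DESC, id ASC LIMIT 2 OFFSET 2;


Sort by salary DESC (id ASC tiebreak), then skip 2 and take 2
Rows 3 through 4

2 rows:
Quinn, 100000
Karen, 80000


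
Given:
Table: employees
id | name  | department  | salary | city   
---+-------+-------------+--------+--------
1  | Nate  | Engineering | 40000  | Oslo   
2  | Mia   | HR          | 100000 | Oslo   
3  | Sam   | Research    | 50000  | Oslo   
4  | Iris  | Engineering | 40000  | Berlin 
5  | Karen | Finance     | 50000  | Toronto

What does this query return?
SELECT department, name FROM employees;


Projecting columns: department, name

5 rows:
Engineering, Nate
HR, Mia
Research, Sam
Engineering, Iris
Finance, Karen


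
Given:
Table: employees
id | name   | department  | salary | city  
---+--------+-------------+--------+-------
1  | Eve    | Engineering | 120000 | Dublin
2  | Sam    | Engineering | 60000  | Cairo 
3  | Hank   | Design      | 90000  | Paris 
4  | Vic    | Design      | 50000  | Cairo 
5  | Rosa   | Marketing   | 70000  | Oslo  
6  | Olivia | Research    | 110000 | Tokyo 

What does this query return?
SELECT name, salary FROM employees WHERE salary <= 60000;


Filtering: salary <= 60000
Matching: 2 rows

2 rows:
Sam, 60000
Vic, 50000


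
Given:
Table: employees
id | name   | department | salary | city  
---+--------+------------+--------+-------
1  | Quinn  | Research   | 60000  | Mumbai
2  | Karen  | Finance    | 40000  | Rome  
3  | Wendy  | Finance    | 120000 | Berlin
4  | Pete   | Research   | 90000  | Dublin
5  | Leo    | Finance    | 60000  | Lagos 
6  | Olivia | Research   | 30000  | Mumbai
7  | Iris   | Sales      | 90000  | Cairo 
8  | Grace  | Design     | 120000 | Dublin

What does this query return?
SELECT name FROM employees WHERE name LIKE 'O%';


LIKE 'O%' matches names starting with 'O'
Matching: 1

1 rows:
Olivia


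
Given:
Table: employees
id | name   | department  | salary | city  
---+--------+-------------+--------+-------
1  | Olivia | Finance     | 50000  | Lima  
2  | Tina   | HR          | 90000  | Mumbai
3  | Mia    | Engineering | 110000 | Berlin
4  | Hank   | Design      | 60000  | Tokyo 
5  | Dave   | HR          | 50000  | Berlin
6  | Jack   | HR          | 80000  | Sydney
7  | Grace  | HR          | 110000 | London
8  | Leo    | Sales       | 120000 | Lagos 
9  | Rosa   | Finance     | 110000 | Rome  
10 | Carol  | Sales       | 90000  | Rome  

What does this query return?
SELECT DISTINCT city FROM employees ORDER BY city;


All 'city' values (row order): Lima, Mumbai, Berlin, Tokyo, Berlin, Sydney, London, Lagos, Rome, Rome
Removing duplicates leaves 8 unique value(s).

8 values:
Berlin
Lagos
Lima
London
Mumbai
Rome
Sydney
Tokyo


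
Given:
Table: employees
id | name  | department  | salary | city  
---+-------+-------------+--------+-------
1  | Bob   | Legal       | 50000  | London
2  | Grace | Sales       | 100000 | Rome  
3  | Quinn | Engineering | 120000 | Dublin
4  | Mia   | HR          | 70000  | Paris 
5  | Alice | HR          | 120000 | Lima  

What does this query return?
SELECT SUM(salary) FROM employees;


SUM(salary) = 50000 + 100000 + 120000 + 70000 + 120000 = 460000

460000


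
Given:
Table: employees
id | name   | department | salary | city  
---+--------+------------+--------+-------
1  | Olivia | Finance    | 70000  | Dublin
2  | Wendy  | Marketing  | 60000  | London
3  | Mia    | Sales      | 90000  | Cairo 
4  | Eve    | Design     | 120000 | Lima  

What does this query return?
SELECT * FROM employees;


SELECT * returns all 4 rows with all columns

4 rows:
1, Olivia, Finance, 70000, Dublin
2, Wendy, Marketing, 60000, London
3, Mia, Sales, 90000, Cairo
4, Eve, Design, 120000, Lima


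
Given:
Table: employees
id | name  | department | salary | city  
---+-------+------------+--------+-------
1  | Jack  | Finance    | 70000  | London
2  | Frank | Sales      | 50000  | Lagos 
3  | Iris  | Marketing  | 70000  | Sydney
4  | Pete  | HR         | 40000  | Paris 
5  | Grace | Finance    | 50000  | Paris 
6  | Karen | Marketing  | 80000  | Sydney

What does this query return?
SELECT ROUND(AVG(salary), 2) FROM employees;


SUM(salary) = 360000
COUNT = 6
ROUND(AVG, 2) = ROUND(360000 / 6, 2) = 60000.0

60000.0


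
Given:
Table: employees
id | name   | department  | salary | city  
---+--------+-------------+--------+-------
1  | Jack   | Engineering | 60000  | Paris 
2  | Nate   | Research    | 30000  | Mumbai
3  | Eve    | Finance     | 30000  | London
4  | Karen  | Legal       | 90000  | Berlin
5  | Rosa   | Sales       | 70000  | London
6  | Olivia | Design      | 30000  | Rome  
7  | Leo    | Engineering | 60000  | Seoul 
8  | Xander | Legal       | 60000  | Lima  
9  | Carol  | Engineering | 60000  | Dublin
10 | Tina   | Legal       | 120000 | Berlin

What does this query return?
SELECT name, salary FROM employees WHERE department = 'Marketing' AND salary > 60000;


Filtering: department = 'Marketing' AND salary > 60000
Matching: 0 rows

Empty result set (0 rows)


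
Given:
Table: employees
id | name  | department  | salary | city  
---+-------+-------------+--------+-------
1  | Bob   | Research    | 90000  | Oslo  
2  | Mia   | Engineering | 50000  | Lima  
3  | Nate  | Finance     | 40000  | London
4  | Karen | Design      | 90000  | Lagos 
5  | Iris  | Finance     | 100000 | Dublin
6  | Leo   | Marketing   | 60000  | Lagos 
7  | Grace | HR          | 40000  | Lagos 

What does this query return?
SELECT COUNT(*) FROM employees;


COUNT(*) counts all rows

7


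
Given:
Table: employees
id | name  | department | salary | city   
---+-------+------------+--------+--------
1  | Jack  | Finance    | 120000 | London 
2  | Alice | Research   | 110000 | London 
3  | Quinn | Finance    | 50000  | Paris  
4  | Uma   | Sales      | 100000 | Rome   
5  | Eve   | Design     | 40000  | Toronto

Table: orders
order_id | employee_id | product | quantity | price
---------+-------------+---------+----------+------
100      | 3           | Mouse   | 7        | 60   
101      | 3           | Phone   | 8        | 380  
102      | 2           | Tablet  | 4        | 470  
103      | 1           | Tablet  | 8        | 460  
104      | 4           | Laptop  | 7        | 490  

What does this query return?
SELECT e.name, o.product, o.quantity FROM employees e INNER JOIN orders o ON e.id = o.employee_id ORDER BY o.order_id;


Joining employees.id = orders.employee_id:
  employee Quinn (id=3) -> order Mouse
  employee Quinn (id=3) -> order Phone
  employee Alice (id=2) -> order Tablet
  employee Jack (id=1) -> order Tablet
  employee Uma (id=4) -> order Laptop


5 rows:
Quinn, Mouse, 7
Quinn, Phone, 8
Alice, Tablet, 4
Jack, Tablet, 8
Uma, Laptop, 7


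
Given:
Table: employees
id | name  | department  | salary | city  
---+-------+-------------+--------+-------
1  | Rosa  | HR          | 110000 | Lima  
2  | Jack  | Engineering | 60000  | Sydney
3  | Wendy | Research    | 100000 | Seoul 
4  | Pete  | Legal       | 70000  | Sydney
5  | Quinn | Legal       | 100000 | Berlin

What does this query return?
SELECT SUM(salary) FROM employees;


SUM(salary) = 110000 + 60000 + 100000 + 70000 + 100000 = 440000

440000


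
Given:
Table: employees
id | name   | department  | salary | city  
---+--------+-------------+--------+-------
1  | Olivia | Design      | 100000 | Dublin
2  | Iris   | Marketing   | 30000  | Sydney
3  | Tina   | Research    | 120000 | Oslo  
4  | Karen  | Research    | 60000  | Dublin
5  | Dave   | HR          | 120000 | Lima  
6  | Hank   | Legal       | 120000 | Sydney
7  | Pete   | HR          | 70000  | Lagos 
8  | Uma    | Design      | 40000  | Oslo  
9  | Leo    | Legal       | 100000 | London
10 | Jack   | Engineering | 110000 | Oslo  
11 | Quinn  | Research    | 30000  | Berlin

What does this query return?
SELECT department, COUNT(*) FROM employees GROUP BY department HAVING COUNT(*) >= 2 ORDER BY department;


Groups with count >= 2:
  Design: 2 -> PASS
  HR: 2 -> PASS
  Legal: 2 -> PASS
  Research: 3 -> PASS
  Engineering: 1 -> filtered out
  Marketing: 1 -> filtered out


4 groups:
Design, 2
HR, 2
Legal, 2
Research, 3


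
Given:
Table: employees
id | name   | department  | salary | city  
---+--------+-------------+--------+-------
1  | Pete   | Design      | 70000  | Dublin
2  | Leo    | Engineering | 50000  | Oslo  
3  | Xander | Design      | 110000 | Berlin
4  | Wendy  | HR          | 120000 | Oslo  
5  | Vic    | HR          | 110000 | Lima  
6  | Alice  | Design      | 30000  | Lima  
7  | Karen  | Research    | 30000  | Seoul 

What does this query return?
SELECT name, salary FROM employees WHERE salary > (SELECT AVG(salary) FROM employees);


Subquery: AVG(salary) = 74285.71
Filtering: salary > 74285.71
  Xander (110000) -> MATCH
  Wendy (120000) -> MATCH
  Vic (110000) -> MATCH


3 rows:
Xander, 110000
Wendy, 120000
Vic, 110000


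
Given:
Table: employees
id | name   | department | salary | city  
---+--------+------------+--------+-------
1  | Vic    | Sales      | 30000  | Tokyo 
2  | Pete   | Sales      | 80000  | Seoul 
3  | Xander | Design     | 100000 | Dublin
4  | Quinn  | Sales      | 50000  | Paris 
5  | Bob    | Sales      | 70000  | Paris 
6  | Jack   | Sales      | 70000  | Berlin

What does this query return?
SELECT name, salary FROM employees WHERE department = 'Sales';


Filtering: department = 'Sales'
Matching rows: 5

5 rows:
Vic, 30000
Pete, 80000
Quinn, 50000
Bob, 70000
Jack, 70000


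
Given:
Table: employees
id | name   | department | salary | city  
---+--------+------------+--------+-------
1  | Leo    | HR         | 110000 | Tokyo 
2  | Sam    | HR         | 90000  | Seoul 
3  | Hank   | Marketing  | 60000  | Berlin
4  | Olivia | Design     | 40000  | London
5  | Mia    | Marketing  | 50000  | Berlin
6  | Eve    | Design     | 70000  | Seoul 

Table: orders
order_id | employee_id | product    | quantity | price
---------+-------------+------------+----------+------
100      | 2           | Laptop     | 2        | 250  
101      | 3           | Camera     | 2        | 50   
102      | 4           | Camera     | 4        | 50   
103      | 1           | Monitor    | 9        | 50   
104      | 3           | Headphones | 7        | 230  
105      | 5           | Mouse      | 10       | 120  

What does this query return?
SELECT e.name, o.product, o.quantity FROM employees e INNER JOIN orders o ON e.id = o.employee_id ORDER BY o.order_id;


Joining employees.id = orders.employee_id:
  employee Sam (id=2) -> order Laptop
  employee Hank (id=3) -> order Camera
  employee Olivia (id=4) -> order Camera
  employee Leo (id=1) -> order Monitor
  employee Hank (id=3) -> order Headphones
  employee Mia (id=5) -> order Mouse


6 rows:
Sam, Laptop, 2
Hank, Camera, 2
Olivia, Camera, 4
Leo, Monitor, 9
Hank, Headphones, 7
Mia, Mouse, 10


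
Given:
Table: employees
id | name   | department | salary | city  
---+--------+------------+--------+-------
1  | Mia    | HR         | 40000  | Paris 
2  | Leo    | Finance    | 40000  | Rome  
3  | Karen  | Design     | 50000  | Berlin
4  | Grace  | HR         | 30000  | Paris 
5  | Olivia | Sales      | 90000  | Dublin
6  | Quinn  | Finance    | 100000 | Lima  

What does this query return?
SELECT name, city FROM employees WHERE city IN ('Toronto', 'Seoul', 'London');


Filtering: city IN ('Toronto', 'Seoul', 'London')
Matching: 0 rows

Empty result set (0 rows)


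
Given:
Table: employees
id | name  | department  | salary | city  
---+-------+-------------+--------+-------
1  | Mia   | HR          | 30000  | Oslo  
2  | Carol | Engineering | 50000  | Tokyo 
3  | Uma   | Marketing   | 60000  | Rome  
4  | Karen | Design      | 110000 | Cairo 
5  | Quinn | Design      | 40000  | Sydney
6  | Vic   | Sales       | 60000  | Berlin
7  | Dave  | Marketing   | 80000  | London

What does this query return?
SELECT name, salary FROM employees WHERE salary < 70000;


Filtering: salary < 70000
Matching: 5 rows

5 rows:
Mia, 30000
Carol, 50000
Uma, 60000
Quinn, 40000
Vic, 60000


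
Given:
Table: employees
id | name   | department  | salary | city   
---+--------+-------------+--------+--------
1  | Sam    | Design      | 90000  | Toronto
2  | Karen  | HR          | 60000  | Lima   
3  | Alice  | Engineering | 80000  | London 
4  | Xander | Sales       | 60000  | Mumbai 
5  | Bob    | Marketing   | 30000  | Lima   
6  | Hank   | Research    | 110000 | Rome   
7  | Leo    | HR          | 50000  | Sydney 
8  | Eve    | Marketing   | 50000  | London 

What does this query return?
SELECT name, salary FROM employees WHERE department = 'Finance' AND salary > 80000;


Filtering: department = 'Finance' AND salary > 80000
Matching: 0 rows

Empty result set (0 rows)


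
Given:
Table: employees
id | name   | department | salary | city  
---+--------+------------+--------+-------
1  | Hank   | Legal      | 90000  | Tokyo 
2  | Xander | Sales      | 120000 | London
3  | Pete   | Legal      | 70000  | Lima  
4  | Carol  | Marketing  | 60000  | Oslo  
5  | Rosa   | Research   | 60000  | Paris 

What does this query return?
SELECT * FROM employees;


SELECT * returns all 5 rows with all columns

5 rows:
1, Hank, Legal, 90000, Tokyo
2, Xander, Sales, 120000, London
3, Pete, Legal, 70000, Lima
4, Carol, Marketing, 60000, Oslo
5, Rosa, Research, 60000, Paris


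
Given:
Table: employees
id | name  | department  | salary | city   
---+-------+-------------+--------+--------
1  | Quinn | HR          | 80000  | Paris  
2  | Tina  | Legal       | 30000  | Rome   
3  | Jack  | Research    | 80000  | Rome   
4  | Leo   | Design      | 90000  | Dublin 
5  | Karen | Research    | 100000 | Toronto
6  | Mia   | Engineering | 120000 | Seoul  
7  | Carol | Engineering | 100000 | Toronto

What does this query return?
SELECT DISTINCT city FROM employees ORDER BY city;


All 'city' values (row order): Paris, Rome, Rome, Dublin, Toronto, Seoul, Toronto
Removing duplicates leaves 5 unique value(s).

5 values:
Dublin
Paris
Rome
Seoul
Toronto


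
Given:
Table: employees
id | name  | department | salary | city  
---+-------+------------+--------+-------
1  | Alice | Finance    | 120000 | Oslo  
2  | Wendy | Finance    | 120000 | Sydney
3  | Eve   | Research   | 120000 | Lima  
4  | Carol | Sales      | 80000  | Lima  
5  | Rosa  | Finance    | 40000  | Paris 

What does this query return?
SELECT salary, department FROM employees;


Projecting columns: salary, department

5 rows:
120000, Finance
120000, Finance
120000, Research
80000, Sales
40000, Finance


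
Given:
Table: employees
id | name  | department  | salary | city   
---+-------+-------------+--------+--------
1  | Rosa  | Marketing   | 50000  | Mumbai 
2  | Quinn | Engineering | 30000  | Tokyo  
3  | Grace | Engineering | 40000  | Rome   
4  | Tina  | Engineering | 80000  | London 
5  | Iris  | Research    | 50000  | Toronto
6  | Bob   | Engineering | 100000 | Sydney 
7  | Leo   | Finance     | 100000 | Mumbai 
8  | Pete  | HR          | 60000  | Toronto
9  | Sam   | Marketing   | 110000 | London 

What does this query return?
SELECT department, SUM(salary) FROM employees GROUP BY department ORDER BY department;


Summing salary within each department:
  Engineering: 30000 + 40000 + 80000 + 100000 = 250000
  Finance: 100000 = 100000
  HR: 60000 = 60000
  Marketing: 50000 + 110000 = 160000
  Research: 50000 = 50000


5 groups:
Engineering, 250000
Finance, 100000
HR, 60000
Marketing, 160000
Research, 50000


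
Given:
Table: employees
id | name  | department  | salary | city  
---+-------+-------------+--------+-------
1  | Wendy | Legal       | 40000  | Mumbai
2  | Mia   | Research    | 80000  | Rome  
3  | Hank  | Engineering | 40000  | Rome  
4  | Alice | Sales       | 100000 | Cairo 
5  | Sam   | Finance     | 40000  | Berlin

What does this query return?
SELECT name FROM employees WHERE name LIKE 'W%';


LIKE 'W%' matches names starting with 'W'
Matching: 1

1 rows:
Wendy


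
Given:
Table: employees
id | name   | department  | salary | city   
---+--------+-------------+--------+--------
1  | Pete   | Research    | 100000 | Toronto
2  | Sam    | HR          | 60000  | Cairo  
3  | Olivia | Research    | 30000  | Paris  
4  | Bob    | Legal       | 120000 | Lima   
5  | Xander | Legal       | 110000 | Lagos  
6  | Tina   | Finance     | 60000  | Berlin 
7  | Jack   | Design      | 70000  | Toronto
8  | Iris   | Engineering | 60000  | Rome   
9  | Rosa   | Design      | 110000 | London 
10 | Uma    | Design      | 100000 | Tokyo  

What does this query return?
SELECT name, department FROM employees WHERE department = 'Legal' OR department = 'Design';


Filtering: department = 'Legal' OR 'Design'
Matching: 5 rows

5 rows:
Bob, Legal
Xander, Legal
Jack, Design
Rosa, Design
Uma, Design


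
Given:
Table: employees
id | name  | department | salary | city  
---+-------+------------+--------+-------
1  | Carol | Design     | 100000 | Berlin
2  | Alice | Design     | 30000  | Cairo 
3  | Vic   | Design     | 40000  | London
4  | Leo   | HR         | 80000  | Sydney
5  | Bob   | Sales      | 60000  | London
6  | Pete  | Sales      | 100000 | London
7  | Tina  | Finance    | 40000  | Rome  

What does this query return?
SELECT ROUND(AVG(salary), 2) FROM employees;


SUM(salary) = 450000
COUNT = 7
ROUND(AVG, 2) = ROUND(450000 / 7, 2) = 64285.71

64285.71


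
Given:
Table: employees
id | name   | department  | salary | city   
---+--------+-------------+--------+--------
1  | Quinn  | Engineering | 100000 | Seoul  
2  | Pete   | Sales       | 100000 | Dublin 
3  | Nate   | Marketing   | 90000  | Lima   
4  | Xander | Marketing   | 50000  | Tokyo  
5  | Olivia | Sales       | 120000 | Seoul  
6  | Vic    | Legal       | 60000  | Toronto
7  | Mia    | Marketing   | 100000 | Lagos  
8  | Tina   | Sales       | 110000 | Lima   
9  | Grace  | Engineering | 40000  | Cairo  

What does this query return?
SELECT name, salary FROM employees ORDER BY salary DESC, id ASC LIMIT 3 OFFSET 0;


Sort by salary DESC (id ASC tiebreak), then skip 0 and take 3
Rows 1 through 3

3 rows:
Olivia, 120000
Tina, 110000
Quinn, 100000


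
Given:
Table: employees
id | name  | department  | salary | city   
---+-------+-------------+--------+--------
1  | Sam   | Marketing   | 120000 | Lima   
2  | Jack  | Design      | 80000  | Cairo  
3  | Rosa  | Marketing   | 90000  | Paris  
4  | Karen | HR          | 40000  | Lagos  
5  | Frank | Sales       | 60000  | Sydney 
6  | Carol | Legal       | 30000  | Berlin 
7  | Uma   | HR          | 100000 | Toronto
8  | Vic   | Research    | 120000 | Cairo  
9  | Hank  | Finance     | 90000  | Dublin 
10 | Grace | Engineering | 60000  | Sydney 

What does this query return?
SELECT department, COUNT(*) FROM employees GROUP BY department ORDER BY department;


Assigning each row to its department group:
  Sam -> Marketing
  Jack -> Design
  Rosa -> Marketing
  Karen -> HR
  Frank -> Sales
  Carol -> Legal
  Uma -> HR
  Vic -> Research
  Hank -> Finance
  Grace -> Engineering


8 groups:
Design, 1
Engineering, 1
Finance, 1
HR, 2
Legal, 1
Marketing, 2
Research, 1
Sales, 1


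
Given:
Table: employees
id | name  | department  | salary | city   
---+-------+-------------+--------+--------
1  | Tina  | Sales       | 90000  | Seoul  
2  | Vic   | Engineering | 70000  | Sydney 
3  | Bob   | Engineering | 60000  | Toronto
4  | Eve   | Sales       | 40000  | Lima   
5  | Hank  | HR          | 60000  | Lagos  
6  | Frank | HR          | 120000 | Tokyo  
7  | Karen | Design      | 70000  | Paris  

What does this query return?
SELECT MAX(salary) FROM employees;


Salaries: 90000, 70000, 60000, 40000, 60000, 120000, 70000
MAX = 120000

120000


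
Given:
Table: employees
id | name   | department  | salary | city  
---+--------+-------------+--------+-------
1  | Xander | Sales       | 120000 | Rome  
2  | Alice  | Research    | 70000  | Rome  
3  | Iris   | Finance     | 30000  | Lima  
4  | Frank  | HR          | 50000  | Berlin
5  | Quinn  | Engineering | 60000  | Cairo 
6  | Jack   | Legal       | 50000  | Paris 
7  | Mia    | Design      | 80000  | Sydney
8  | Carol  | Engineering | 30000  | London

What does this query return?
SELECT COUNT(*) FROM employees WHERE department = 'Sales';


Counting rows where department = 'Sales'
  Xander -> MATCH


1


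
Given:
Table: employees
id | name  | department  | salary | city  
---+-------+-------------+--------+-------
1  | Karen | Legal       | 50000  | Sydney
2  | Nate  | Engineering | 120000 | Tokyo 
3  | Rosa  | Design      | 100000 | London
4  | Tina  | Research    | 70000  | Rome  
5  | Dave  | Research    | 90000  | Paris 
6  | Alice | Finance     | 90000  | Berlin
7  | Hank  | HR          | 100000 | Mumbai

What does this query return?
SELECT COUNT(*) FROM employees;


COUNT(*) counts all rows

7


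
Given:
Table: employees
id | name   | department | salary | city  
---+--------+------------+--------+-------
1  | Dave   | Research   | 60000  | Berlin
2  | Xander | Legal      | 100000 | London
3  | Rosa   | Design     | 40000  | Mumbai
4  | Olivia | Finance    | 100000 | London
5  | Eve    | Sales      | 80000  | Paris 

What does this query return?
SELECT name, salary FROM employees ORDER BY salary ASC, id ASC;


Sorting by salary ASC, then id ASC for ties

5 rows:
Rosa, 40000
Dave, 60000
Eve, 80000
Xander, 100000
Olivia, 100000


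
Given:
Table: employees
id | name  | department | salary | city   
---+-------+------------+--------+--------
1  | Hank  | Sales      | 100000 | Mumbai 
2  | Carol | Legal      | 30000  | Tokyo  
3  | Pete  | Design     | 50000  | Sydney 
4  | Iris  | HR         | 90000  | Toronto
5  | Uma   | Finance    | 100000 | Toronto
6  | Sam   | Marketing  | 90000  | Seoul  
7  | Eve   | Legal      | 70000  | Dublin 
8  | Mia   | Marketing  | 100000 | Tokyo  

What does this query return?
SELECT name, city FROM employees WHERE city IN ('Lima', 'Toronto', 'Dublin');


Filtering: city IN ('Lima', 'Toronto', 'Dublin')
Matching: 3 rows

3 rows:
Iris, Toronto
Uma, Toronto
Eve, Dublin


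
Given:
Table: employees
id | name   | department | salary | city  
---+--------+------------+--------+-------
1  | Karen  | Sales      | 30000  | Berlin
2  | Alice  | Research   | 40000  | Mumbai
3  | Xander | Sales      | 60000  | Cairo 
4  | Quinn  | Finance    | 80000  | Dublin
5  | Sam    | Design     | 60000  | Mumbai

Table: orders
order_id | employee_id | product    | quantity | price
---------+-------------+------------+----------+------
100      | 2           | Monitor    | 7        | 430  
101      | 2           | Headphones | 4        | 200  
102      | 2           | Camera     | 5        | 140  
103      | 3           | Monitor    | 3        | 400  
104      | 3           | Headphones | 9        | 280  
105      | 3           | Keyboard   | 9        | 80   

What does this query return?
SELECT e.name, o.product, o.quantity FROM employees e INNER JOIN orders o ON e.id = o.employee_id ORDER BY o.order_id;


Joining employees.id = orders.employee_id:
  employee Alice (id=2) -> order Monitor
  employee Alice (id=2) -> order Headphones
  employee Alice (id=2) -> order Camera
  employee Xander (id=3) -> order Monitor
  employee Xander (id=3) -> order Headphones
  employee Xander (id=3) -> order Keyboard


6 rows:
Alice, Monitor, 7
Alice, Headphones, 4
Alice, Camera, 5
Xander, Monitor, 3
Xander, Headphones, 9
Xander, Keyboard, 9


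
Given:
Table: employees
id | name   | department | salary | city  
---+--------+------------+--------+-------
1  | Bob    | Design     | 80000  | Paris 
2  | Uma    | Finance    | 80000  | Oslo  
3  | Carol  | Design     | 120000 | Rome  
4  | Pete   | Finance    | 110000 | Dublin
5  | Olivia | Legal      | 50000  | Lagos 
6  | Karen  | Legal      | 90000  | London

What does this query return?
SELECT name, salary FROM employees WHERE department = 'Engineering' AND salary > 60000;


Filtering: department = 'Engineering' AND salary > 60000
Matching: 0 rows

Empty result set (0 rows)


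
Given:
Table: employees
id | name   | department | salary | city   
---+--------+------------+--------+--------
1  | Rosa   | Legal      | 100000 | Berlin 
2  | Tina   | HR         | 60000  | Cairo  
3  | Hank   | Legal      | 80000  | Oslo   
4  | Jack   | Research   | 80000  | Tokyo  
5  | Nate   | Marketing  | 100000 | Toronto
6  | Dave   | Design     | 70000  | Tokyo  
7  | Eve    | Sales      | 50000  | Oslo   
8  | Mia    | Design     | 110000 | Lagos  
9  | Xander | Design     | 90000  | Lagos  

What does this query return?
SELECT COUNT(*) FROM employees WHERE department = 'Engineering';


Counting rows where department = 'Engineering'


0


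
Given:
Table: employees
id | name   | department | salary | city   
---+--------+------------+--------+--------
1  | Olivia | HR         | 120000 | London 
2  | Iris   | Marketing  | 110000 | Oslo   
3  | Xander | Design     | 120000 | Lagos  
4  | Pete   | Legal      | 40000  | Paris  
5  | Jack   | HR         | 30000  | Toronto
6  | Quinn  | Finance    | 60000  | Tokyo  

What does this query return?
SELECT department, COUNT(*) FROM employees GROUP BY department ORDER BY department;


Assigning each row to its department group:
  Olivia -> HR
  Iris -> Marketing
  Xander -> Design
  Pete -> Legal
  Jack -> HR
  Quinn -> Finance


5 groups:
Design, 1
Finance, 1
HR, 2
Legal, 1
Marketing, 1


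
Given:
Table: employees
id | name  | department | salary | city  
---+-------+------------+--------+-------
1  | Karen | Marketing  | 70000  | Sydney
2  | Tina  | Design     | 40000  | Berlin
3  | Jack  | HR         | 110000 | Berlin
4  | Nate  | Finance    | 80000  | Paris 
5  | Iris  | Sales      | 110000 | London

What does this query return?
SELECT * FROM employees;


SELECT * returns all 5 rows with all columns

5 rows:
1, Karen, Marketing, 70000, Sydney
2, Tina, Design, 40000, Berlin
3, Jack, HR, 110000, Berlin
4, Nate, Finance, 80000, Paris
5, Iris, Sales, 110000, London


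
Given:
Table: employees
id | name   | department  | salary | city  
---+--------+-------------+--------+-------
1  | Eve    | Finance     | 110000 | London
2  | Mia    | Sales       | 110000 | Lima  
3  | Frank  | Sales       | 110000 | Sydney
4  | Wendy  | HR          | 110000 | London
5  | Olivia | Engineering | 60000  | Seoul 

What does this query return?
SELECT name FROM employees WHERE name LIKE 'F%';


LIKE 'F%' matches names starting with 'F'
Matching: 1

1 rows:
Frank


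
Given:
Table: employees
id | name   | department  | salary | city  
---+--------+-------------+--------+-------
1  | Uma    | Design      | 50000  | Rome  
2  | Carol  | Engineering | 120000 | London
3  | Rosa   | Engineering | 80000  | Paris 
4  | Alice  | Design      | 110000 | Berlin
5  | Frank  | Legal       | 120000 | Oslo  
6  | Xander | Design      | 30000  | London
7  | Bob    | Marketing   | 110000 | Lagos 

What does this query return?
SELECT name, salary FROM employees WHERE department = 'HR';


Filtering: department = 'HR'
Matching rows: 0

Empty result set (0 rows)


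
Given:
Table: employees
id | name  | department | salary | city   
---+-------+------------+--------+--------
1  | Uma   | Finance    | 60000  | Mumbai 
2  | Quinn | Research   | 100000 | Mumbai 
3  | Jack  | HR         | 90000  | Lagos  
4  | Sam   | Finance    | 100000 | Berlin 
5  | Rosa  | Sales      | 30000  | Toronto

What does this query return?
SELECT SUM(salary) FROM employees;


SUM(salary) = 60000 + 100000 + 90000 + 100000 + 30000 = 380000

380000


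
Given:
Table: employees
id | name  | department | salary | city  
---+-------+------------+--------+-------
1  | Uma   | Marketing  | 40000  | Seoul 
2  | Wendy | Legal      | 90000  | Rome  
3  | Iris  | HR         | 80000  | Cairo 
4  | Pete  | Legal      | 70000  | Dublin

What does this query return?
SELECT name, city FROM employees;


Projecting columns: name, city

4 rows:
Uma, Seoul
Wendy, Rome
Iris, Cairo
Pete, Dublin


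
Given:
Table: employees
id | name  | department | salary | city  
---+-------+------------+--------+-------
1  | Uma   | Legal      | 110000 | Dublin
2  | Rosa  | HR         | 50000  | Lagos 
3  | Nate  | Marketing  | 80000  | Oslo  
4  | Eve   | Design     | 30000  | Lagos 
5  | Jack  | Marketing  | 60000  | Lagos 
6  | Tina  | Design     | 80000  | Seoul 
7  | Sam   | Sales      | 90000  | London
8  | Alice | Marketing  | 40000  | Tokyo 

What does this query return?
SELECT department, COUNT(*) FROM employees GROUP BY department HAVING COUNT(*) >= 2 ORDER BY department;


Groups with count >= 2:
  Design: 2 -> PASS
  Marketing: 3 -> PASS
  HR: 1 -> filtered out
  Legal: 1 -> filtered out
  Sales: 1 -> filtered out


2 groups:
Design, 2
Marketing, 3


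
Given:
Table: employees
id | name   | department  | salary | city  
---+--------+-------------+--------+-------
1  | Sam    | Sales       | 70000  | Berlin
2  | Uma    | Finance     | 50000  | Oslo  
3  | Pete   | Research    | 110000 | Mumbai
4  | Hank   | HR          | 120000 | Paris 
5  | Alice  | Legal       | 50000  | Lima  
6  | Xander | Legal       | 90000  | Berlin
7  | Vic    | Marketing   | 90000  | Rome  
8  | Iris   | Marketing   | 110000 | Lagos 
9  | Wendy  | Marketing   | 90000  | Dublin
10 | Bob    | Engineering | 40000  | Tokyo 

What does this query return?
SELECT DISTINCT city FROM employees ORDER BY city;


All 'city' values (row order): Berlin, Oslo, Mumbai, Paris, Lima, Berlin, Rome, Lagos, Dublin, Tokyo
Removing duplicates leaves 9 unique value(s).

9 values:
Berlin
Dublin
Lagos
Lima
Mumbai
Oslo
Paris
Rome
Tokyo


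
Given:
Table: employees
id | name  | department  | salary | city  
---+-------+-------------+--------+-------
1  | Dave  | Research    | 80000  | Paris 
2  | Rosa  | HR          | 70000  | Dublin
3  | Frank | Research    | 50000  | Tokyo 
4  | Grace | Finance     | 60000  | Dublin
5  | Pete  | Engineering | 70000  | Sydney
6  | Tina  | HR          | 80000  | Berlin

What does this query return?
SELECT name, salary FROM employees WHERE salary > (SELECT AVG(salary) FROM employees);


Subquery: AVG(salary) = 68333.33
Filtering: salary > 68333.33
  Dave (80000) -> MATCH
  Rosa (70000) -> MATCH
  Pete (70000) -> MATCH
  Tina (80000) -> MATCH


4 rows:
Dave, 80000
Rosa, 70000
Pete, 70000
Tina, 80000


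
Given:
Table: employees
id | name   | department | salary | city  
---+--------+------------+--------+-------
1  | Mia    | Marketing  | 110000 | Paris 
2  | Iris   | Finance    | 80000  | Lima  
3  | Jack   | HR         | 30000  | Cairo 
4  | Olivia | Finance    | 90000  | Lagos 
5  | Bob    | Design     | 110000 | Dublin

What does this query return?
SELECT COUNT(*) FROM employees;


COUNT(*) counts all rows

5


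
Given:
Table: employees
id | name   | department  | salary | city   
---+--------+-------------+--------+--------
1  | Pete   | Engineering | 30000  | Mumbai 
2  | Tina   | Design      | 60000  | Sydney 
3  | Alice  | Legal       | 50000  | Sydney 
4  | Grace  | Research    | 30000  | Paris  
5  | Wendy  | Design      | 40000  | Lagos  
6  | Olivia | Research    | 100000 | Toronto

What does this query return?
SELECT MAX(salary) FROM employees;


Salaries: 30000, 60000, 50000, 30000, 40000, 100000
MAX = 100000

100000


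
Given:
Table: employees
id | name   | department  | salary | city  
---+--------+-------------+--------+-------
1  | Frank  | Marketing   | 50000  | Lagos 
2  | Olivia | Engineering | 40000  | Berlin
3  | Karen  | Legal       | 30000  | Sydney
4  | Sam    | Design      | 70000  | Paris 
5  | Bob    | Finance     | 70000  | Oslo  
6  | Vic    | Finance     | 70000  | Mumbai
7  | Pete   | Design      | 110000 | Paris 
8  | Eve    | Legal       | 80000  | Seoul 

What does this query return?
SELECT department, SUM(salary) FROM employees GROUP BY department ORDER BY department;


Summing salary within each department:
  Design: 70000 + 110000 = 180000
  Engineering: 40000 = 40000
  Finance: 70000 + 70000 = 140000
  Legal: 30000 + 80000 = 110000
  Marketing: 50000 = 50000


5 groups:
Design, 180000
Engineering, 40000
Finance, 140000
Legal, 110000
Marketing, 50000
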